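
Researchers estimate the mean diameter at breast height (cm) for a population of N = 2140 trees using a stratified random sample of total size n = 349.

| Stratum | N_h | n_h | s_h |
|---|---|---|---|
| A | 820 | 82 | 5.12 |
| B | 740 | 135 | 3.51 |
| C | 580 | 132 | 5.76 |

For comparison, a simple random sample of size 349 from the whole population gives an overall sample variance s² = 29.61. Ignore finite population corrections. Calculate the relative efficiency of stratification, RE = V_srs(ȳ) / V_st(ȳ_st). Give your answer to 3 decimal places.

RE ≈ 1.112

V̂(ȳ_st) = Σ W_h² s_h²/n_h, with W_h = N_h/N and N = 2140:
  stratum A: (820/2140)²·5.12²/82 = 0.0469382
  stratum B: (740/2140)²·3.51²/135 = 0.0109123
  stratum C: (580/2140)²·5.76²/132 = 0.0184629
V_st = 0.0763134
V_srs = s²/n = 29.61/349 = 0.0848424
Relative efficiency = V_srs / V_st = 0.0848424/0.0763134 = 1.1118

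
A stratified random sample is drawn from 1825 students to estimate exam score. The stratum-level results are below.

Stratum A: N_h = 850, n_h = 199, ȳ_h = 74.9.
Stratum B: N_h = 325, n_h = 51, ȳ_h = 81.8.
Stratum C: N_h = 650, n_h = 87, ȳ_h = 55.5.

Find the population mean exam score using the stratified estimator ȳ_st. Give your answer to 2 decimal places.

N = Σ N_h = 1825. Stratum weights W_h = N_h/N.
ȳ_st = (850·74.9 + 325·81.8 + 650·55.5) / 1825 = 69.2192

ȳ_st ≈ 69.22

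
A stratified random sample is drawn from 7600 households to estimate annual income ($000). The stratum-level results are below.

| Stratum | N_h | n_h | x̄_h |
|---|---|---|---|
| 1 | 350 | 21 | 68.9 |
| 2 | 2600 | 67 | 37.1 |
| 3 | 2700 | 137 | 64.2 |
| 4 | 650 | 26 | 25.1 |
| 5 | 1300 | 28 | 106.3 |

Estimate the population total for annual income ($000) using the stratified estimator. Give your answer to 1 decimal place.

τ̂_st ≈ 448420.0

τ̂_st = Σ N_h x̄_h = 350·68.9 + 2600·37.1 + 2700·64.2 + 650·25.1 + 1300·106.3 = 448420.0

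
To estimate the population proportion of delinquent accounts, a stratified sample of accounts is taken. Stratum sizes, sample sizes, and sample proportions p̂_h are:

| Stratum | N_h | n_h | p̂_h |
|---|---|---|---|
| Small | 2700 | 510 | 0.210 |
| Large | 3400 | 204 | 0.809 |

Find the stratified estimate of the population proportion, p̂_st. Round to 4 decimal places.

N = 6100; stratum weights W_h = N_h/N.
p̂_st = Σ W_h p̂_h = (2700·0.210 + 3400·0.809)/6100 = 0.54387

p̂_st ≈ 0.5439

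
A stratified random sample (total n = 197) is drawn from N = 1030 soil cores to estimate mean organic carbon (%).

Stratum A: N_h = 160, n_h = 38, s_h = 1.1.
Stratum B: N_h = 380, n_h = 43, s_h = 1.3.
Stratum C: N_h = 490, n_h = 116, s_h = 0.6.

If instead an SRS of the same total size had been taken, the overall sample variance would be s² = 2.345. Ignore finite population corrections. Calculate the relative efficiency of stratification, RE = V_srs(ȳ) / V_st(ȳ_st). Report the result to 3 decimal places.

V̂(ȳ_st) = Σ W_h² s_h²/n_h, with W_h = N_h/N and N = 1030:
  stratum A: (160/1030)²·1.1²/38 = 0.000768364
  stratum B: (380/1030)²·1.3²/43 = 0.00534947
  stratum C: (490/1030)²·0.6²/116 = 0.000702364
V_st = 0.0068202
V_srs = s²/n = 2.345/197 = 0.0119036
Relative efficiency = V_srs / V_st = 0.0119036/0.0068202 = 1.7453

RE ≈ 1.745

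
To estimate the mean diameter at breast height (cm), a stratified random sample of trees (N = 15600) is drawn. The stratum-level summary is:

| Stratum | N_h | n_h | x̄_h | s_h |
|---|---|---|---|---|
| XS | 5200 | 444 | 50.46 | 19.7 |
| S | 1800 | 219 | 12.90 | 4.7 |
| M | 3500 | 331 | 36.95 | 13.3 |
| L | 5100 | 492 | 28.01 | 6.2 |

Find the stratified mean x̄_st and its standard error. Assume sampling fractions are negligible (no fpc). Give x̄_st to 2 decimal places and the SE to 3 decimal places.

x̄_st ≈ 35.76, SE ≈ 0.366

x̄_st = Σ W_h x̄_h = (5200·50.46 + 1800·12.90 + 3500·36.95 + 5100·28.01)/15600 = 35.75564
V̂(x̄_st) = Σ W_h² s_h²/n_h, with W_h = N_h/N and N = 15600:
  stratum XS: (5200/15600)²·19.7²/444 = 0.0971196
  stratum S: (1800/15600)²·4.7²/219 = 0.00134291
  stratum M: (3500/15600)²·13.3²/331 = 0.0269006
  stratum L: (5100/15600)²·6.2²/492 = 0.00835044
V̂(x̄_st) = 0.133714
SE(x̄_st) = √0.133714 = 0.365669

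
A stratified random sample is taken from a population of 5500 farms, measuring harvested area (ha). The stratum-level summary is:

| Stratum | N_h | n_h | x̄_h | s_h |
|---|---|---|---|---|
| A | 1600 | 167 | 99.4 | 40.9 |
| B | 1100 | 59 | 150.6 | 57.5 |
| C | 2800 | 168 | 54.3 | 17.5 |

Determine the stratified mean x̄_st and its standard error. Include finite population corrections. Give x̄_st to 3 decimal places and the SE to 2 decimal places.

x̄_st = Σ W_h x̄_h = (1600·99.4 + 1100·150.6 + 2800·54.3)/5500 = 86.68000
V̂(x̄_st) = Σ W_h² (1 − n_h/N_h) s_h²/n_h, with W_h = N_h/N and N = 5500:
  stratum A: (1600/5500)²·(1 − 167/1600)·40.9²/167 = 0.759226
  stratum B: (1100/5500)²·(1 − 59/1100)·57.5²/59 = 2.1213
  stratum C: (2800/5500)²·(1 − 168/2800)·17.5²/168 = 0.444105
V̂(x̄_st) = 3.32463
SE(x̄_st) = √3.32463 = 1.82336

x̄_st ≈ 86.680, SE ≈ 1.82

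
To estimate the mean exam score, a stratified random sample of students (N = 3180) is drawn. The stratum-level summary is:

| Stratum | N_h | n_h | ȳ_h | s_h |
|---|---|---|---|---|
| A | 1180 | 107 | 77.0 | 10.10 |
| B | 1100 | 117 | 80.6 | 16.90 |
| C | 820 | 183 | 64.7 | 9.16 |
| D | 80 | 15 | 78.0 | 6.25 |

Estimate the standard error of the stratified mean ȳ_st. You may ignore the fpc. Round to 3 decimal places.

V̂(ȳ_st) = Σ W_h² s_h²/n_h, with W_h = N_h/N and N = 3180:
  stratum A: (1180/3180)²·10.10²/107 = 0.131271
  stratum B: (1100/3180)²·16.90²/117 = 0.292091
  stratum C: (820/3180)²·9.16²/183 = 0.0304869
  stratum D: (80/3180)²·6.25²/15 = 0.00164814
V̂(ȳ_st) = 0.455497
SE(ȳ_st) = √0.455497 = 0.674905

SE(ȳ_st) ≈ 0.675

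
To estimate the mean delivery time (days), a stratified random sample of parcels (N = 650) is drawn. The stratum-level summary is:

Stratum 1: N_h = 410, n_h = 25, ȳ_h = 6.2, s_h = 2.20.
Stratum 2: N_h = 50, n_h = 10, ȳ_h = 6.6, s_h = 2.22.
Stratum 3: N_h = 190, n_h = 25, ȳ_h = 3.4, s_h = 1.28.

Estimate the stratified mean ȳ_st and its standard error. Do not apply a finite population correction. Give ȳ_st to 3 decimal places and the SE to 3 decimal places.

ȳ_st = Σ W_h ȳ_h = (410·6.2 + 50·6.6 + 190·3.4)/650 = 5.41231
V̂(ȳ_st) = Σ W_h² s_h²/n_h, with W_h = N_h/N and N = 650:
  stratum 1: (410/650)²·2.20²/25 = 0.0770276
  stratum 2: (50/650)²·2.22²/10 = 0.00291621
  stratum 3: (190/650)²·1.28²/25 = 0.00559964
V̂(ȳ_st) = 0.0855435
SE(ȳ_st) = √0.0855435 = 0.292478

ȳ_st ≈ 5.412, SE ≈ 0.292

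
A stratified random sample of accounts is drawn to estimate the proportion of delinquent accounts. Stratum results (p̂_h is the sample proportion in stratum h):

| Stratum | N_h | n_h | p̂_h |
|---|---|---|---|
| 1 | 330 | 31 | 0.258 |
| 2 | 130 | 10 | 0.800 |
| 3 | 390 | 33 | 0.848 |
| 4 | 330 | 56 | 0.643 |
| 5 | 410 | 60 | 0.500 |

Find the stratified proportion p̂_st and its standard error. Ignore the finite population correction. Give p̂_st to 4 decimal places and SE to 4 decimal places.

N = 1590; stratum weights W_h = N_h/N.
p̂_st = Σ W_h p̂_h = (330·0.258 + 130·0.800 + 390·0.848 + 330·0.643 + 410·0.500)/1590 = 0.58934
V̂(p̂_st) = Σ W_h² p̂_h(1−p̂_h)/(n_h−1):
  stratum 1: (330/1590)²·0.258·0.742/30 = 0.000274875
  stratum 2: (130/1590)²·0.800·0.200/9 = 0.000118842
  stratum 3: (390/1590)²·0.848·0.152/32 = 0.00024234
  stratum 4: (330/1590)²·0.643·0.357/55 = 0.000179784
  stratum 5: (410/1590)²·0.500·0.500/59 = 0.000281748
V̂(p̂_st) = 0.00109759; SE = √V̂ = 0.0331299

p̂_st ≈ 0.5893, SE ≈ 0.0331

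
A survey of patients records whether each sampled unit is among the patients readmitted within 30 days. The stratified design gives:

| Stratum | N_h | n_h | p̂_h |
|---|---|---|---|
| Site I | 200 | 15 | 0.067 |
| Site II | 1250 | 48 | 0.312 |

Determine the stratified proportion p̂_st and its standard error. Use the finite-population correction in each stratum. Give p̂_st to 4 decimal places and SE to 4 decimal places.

p̂_st ≈ 0.2782, SE ≈ 0.0578

N = 1450; stratum weights W_h = N_h/N.
p̂_st = Σ W_h p̂_h = (200·0.067 + 1250·0.312)/1450 = 0.27821
V̂(p̂_st) = Σ W_h² (1 − n_h/N_h) p̂_h(1−p̂_h)/(n_h−1):
  stratum Site I: (200/1450)²·(1 − 15/200)·0.067·0.933/14 = 7.85768e-05
  stratum Site II: (1250/1450)²·(1 − 48/1250)·0.312·0.688/47 = 0.0032638
V̂(p̂_st) = 0.00334238; SE = √V̂ = 0.0578133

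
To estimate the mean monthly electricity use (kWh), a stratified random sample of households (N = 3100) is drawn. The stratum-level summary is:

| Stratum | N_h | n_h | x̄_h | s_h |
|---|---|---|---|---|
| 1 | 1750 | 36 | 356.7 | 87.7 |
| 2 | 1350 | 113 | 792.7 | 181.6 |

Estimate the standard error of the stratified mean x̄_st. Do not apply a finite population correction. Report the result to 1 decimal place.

V̂(x̄_st) = Σ W_h² s_h²/n_h, with W_h = N_h/N and N = 3100:
  stratum 1: (1750/3100)²·87.7²/36 = 68.0847
  stratum 2: (1350/3100)²·181.6²/113 = 55.3474
V̂(x̄_st) = 123.432
SE(x̄_st) = √123.432 = 11.11

SE(x̄_st) ≈ 11.1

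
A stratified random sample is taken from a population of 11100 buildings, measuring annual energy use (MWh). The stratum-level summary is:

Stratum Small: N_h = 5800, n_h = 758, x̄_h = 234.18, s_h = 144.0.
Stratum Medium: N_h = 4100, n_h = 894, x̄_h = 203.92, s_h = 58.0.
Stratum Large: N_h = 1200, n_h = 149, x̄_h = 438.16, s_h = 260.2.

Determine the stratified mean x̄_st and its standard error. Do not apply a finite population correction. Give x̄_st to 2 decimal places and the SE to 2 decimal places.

x̄_st = Σ W_h x̄_h = (5800·234.18 + 4100·203.92 + 1200·438.16)/11100 = 245.05477
V̂(x̄_st) = Σ W_h² s_h²/n_h, with W_h = N_h/N and N = 11100:
  stratum Small: (5800/11100)²·144.0²/758 = 7.46906
  stratum Medium: (4100/11100)²·58.0²/894 = 0.513382
  stratum Large: (1200/11100)²·260.2²/149 = 5.31062
V̂(x̄_st) = 13.2931
SE(x̄_st) = √13.2931 = 3.64596

x̄_st ≈ 245.05, SE ≈ 3.65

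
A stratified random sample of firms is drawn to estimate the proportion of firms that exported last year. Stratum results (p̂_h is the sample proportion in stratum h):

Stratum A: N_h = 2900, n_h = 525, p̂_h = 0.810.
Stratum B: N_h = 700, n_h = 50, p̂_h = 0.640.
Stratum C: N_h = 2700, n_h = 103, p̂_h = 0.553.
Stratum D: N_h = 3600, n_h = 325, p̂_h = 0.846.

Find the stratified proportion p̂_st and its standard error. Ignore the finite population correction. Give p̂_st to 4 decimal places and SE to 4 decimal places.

p̂_st ≈ 0.7410, SE ≈ 0.0168

N = 9900; stratum weights W_h = N_h/N.
p̂_st = Σ W_h p̂_h = (2900·0.810 + 700·0.640 + 2700·0.553 + 3600·0.846)/9900 = 0.74098
V̂(p̂_st) = Σ W_h² p̂_h(1−p̂_h)/(n_h−1):
  stratum A: (2900/9900)²·0.810·0.190/524 = 2.52019e-05
  stratum B: (700/9900)²·0.640·0.360/49 = 2.35078e-05
  stratum C: (2700/9900)²·0.553·0.447/102 = 0.000180256
  stratum D: (3600/9900)²·0.846·0.154/324 = 5.31717e-05
V̂(p̂_st) = 0.000282137; SE = √V̂ = 0.0167969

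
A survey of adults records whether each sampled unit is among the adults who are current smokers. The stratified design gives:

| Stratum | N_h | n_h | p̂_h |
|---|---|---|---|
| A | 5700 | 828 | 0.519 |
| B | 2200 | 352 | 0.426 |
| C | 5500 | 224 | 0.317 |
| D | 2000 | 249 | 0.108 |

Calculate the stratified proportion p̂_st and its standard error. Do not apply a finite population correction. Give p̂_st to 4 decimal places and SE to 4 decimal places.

N = 15400; stratum weights W_h = N_h/N.
p̂_st = Σ W_h p̂_h = (5700·0.519 + 2200·0.426 + 5500·0.317 + 2000·0.108)/15400 = 0.38019
V̂(p̂_st) = Σ W_h² p̂_h(1−p̂_h)/(n_h−1):
  stratum A: (5700/15400)²·0.519·0.481/827 = 4.13538e-05
  stratum B: (2200/15400)²·0.426·0.574/351 = 1.42173e-05
  stratum C: (5500/15400)²·0.317·0.683/223 = 0.000123839
  stratum D: (2000/15400)²·0.108·0.892/248 = 6.55172e-06
V̂(p̂_st) = 0.000185962; SE = √V̂ = 0.0136368

p̂_st ≈ 0.3802, SE ≈ 0.0136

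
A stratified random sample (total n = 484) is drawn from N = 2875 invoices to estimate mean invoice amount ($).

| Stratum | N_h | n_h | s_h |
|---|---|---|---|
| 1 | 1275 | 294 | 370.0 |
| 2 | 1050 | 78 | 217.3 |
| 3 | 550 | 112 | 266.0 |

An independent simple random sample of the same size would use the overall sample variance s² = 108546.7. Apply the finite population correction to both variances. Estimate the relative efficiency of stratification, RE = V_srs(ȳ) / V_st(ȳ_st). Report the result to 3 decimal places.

RE ≈ 1.140

V̂(ȳ_st) = Σ W_h² (1 − n_h/N_h) s_h²/n_h, with W_h = N_h/N and N = 2875:
  stratum 1: (1275/2875)²·(1 − 294/1275)·370.0²/294 = 70.4628
  stratum 2: (1050/2875)²·(1 − 78/1050)·217.3²/78 = 74.7489
  stratum 3: (550/2875)²·(1 − 112/550)·266.0²/112 = 18.4122
V_st = 163.624
V_srs = (1 − 484/2875)·108546.7/484 = 186.515
Relative efficiency = V_srs / V_st = 186.515/163.624 = 1.1399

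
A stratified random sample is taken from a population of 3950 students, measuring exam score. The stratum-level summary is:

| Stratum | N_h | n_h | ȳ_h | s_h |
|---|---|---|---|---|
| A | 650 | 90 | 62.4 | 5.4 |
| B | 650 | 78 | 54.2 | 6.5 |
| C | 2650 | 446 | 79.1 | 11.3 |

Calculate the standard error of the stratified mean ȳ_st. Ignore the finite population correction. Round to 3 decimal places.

V̂(ȳ_st) = Σ W_h² s_h²/n_h, with W_h = N_h/N and N = 3950:
  stratum A: (650/3950)²·5.4²/90 = 0.00877359
  stratum B: (650/3950)²·6.5²/78 = 0.0146678
  stratum C: (2650/3950)²·11.3²/446 = 0.12886
V̂(ȳ_st) = 0.152302
SE(ȳ_st) = √0.152302 = 0.390259

SE(ȳ_st) ≈ 0.390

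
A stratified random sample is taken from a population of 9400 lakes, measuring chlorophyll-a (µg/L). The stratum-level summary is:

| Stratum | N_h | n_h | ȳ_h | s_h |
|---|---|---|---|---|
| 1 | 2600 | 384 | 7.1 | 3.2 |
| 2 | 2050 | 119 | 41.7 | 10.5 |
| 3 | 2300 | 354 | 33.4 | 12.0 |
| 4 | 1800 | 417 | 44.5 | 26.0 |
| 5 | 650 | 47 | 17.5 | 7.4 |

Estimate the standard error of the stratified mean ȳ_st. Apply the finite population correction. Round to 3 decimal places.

V̂(ȳ_st) = Σ W_h² (1 − n_h/N_h) s_h²/n_h, with W_h = N_h/N and N = 9400:
  stratum 1: (2600/9400)²·(1 − 384/2600)·3.2²/384 = 0.00173883
  stratum 2: (2050/9400)²·(1 − 119/2050)·10.5²/119 = 0.0415061
  stratum 3: (2300/9400)²·(1 − 354/2300)·12.0²/354 = 0.0206051
  stratum 4: (1800/9400)²·(1 − 417/1800)·26.0²/417 = 0.045672
  stratum 5: (650/9400)²·(1 − 47/650)·7.4²/47 = 0.00516821
V̂(ȳ_st) = 0.11469
SE(ȳ_st) = √0.11469 = 0.338659

SE(ȳ_st) ≈ 0.339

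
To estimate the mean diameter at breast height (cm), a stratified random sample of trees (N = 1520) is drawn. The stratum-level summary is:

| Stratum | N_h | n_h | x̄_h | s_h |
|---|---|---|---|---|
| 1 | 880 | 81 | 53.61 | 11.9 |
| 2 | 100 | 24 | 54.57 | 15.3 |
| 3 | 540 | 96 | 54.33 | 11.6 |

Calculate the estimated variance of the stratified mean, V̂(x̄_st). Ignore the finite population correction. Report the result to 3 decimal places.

V̂(x̄_st) = Σ W_h² s_h²/n_h, with W_h = N_h/N and N = 1520:
  stratum 1: (880/1520)²·11.9²/81 = 0.585986
  stratum 2: (100/1520)²·15.3²/24 = 0.0422167
  stratum 3: (540/1520)²·11.6²/96 = 0.176907
V̂(x̄_st) = 0.80511

V̂(x̄_st) ≈ 0.805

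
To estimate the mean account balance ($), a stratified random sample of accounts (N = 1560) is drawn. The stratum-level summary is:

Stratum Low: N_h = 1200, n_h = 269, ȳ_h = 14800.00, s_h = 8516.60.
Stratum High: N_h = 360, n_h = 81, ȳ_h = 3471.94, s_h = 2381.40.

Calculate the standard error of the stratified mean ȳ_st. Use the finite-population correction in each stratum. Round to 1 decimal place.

V̂(ȳ_st) = Σ W_h² (1 − n_h/N_h) s_h²/n_h, with W_h = N_h/N and N = 1560:
  stratum Low: (1200/1560)²·(1 − 269/1200)·8516.60²/269 = 123783
  stratum High: (360/1560)²·(1 − 81/360)·2381.40²/81 = 2889.6
V̂(ȳ_st) = 126673
SE(ȳ_st) = √126673 = 355.911

SE(ȳ_st) ≈ 355.9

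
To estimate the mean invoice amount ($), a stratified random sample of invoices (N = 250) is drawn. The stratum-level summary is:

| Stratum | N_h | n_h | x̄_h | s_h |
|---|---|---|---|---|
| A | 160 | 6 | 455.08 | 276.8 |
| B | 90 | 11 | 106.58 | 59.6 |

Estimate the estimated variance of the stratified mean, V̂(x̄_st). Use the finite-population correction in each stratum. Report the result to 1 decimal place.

V̂(x̄_st) ≈ 5071.1

V̂(x̄_st) = Σ W_h² (1 − n_h/N_h) s_h²/n_h, with W_h = N_h/N and N = 250:
  stratum A: (160/250)²·(1 − 6/160)·276.8²/6 = 5034.33
  stratum B: (90/250)²·(1 − 11/90)·59.6²/11 = 36.7358
V̂(x̄_st) = 5071.06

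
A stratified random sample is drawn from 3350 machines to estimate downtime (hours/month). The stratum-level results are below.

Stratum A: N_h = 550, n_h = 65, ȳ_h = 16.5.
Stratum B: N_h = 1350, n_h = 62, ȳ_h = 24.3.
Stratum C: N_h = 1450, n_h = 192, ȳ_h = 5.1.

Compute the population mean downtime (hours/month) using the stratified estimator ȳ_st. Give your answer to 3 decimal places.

ȳ_st ≈ 14.709

N = Σ N_h = 3350. Stratum weights W_h = N_h/N.
ȳ_st = (550·16.5 + 1350·24.3 + 1450·5.1) / 3350 = 14.70896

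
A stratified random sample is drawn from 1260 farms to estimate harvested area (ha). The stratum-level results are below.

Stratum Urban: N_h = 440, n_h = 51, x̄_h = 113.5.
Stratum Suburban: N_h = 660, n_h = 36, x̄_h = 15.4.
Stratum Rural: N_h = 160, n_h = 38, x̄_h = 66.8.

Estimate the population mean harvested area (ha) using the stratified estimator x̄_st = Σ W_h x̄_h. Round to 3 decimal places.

N = Σ N_h = 1260. Stratum weights W_h = N_h/N.
x̄_st = (440·113.5 + 660·15.4 + 160·66.8) / 1260 = 56.18413

x̄_st ≈ 56.184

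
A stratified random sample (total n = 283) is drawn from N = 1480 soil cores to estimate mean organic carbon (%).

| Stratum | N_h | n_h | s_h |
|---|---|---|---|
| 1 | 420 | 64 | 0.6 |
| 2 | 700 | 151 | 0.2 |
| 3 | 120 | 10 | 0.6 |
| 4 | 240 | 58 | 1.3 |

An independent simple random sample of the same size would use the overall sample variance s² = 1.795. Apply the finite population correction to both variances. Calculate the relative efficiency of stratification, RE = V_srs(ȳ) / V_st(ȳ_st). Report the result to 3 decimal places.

V̂(ȳ_st) = Σ W_h² (1 − n_h/N_h) s_h²/n_h, with W_h = N_h/N and N = 1480:
  stratum 1: (420/1480)²·(1 − 64/420)·0.6²/64 = 0.000383971
  stratum 2: (700/1480)²·(1 − 151/700)·0.2²/151 = 4.64761e-05
  stratum 3: (120/1480)²·(1 − 10/120)·0.6²/10 = 0.000216947
  stratum 4: (240/1480)²·(1 − 58/240)·1.3²/58 = 0.000581056
V_st = 0.00122845
V_srs = (1 − 283/1480)·1.795/283 = 0.00512992
Relative efficiency = V_srs / V_st = 0.00512992/0.00122845 = 4.1759

RE ≈ 4.176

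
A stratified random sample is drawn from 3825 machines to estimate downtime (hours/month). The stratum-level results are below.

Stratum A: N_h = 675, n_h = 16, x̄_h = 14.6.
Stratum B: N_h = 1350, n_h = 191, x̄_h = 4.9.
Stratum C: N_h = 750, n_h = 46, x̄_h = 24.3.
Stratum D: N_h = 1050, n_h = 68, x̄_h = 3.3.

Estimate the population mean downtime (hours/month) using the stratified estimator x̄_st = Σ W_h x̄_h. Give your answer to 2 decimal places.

x̄_st ≈ 9.98

N = Σ N_h = 3825. Stratum weights W_h = N_h/N.
x̄_st = (675·14.6 + 1350·4.9 + 750·24.3 + 1050·3.3) / 3825 = 9.9765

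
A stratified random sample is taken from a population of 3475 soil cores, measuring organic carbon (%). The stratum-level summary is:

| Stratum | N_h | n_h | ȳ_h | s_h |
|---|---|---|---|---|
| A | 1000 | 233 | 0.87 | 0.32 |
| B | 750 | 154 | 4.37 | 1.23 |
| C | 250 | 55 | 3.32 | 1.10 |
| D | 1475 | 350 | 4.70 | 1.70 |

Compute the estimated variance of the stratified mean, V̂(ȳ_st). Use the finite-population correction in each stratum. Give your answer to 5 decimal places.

V̂(ȳ_st) ≈ 0.00162

V̂(ȳ_st) = Σ W_h² (1 − n_h/N_h) s_h²/n_h, with W_h = N_h/N and N = 3475:
  stratum A: (1000/3475)²·(1 − 233/1000)·0.32²/233 = 2.79145e-05
  stratum B: (750/3475)²·(1 − 154/750)·1.23²/154 = 0.000363653
  stratum C: (250/3475)²·(1 − 55/250)·1.10²/55 = 8.88153e-05
  stratum D: (1475/3475)²·(1 − 350/1475)·1.70²/350 = 0.00113466
V̂(ȳ_st) = 0.00161504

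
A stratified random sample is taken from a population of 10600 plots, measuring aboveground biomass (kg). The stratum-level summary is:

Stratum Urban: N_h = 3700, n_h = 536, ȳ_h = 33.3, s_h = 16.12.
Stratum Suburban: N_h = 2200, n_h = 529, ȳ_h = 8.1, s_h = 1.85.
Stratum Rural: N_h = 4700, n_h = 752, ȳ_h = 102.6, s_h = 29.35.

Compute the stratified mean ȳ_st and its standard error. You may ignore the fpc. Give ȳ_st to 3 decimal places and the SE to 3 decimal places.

ȳ_st ≈ 58.797, SE ≈ 0.533

ȳ_st = Σ W_h ȳ_h = (3700·33.3 + 2200·8.1 + 4700·102.6)/10600 = 58.79717
V̂(ȳ_st) = Σ W_h² s_h²/n_h, with W_h = N_h/N and N = 10600:
  stratum Urban: (3700/10600)²·16.12²/536 = 0.0590686
  stratum Suburban: (2200/10600)²·1.85²/529 = 0.00027869
  stratum Rural: (4700/10600)²·29.35²/752 = 0.225207
V̂(ȳ_st) = 0.284555
SE(ȳ_st) = √0.284555 = 0.533437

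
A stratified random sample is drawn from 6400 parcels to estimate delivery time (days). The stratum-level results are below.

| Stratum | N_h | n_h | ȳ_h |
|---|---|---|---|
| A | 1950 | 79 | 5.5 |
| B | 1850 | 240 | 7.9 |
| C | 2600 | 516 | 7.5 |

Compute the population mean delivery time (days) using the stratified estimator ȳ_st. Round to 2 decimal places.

ȳ_st ≈ 7.01

N = Σ N_h = 6400. Stratum weights W_h = N_h/N.
ȳ_st = (1950·5.5 + 1850·7.9 + 2600·7.5) / 6400 = 7.0062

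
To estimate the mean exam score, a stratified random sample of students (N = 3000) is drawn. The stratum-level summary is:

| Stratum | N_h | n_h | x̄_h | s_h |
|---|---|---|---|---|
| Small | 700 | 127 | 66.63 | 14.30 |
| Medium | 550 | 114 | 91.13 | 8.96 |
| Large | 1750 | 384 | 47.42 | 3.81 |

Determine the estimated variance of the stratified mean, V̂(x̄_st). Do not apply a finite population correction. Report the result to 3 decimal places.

V̂(x̄_st) ≈ 0.124

V̂(x̄_st) = Σ W_h² s_h²/n_h, with W_h = N_h/N and N = 3000:
  stratum Small: (700/3000)²·14.30²/127 = 0.0876641
  stratum Medium: (550/3000)²·8.96²/114 = 0.0236698
  stratum Large: (1750/3000)²·3.81²/384 = 0.0128633
V̂(x̄_st) = 0.124197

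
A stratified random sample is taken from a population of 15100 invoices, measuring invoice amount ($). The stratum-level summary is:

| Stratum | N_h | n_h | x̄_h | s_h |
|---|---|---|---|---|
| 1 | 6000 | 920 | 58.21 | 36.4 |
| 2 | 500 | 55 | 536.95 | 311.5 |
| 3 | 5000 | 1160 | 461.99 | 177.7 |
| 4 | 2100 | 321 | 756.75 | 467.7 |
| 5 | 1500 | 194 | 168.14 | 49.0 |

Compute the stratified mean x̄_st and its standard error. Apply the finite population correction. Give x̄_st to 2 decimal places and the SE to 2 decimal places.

x̄_st ≈ 315.83, SE ≈ 3.93

x̄_st = Σ W_h x̄_h = (6000·58.21 + 500·536.95 + 5000·461.99 + 2100·756.75 + 1500·168.14)/15100 = 315.83245
V̂(x̄_st) = Σ W_h² (1 − n_h/N_h) s_h²/n_h, with W_h = N_h/N and N = 15100:
  stratum 1: (6000/15100)²·(1 − 920/6000)·36.4²/920 = 0.19252
  stratum 2: (500/15100)²·(1 − 55/500)·311.5²/55 = 1.72159
  stratum 3: (5000/15100)²·(1 − 1160/5000)·177.7²/1160 = 2.29226
  stratum 4: (2100/15100)²·(1 − 321/2100)·467.7²/321 = 11.1653
  stratum 5: (1500/15100)²·(1 − 194/1500)·49.0²/194 = 0.106334
V̂(x̄_st) = 15.478
SE(x̄_st) = √15.478 = 3.93421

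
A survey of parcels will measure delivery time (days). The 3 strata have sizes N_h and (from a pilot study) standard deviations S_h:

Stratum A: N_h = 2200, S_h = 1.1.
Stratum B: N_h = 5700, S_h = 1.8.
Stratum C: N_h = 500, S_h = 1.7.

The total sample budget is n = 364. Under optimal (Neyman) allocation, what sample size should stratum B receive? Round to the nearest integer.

Neyman allocation: n_h = n · N_h S_h / Σ N_i S_i, with n = 364.
  stratum A: N_h·S_h = 2200·1.1 = 2420.00
  stratum B: N_h·S_h = 5700·1.8 = 10260.00
  stratum C: N_h·S_h = 500·1.7 = 850.00
Σ N_h S_h = 13530.00
n for stratum B = 364·10260.00/13530.00 = 276.027 → 276

276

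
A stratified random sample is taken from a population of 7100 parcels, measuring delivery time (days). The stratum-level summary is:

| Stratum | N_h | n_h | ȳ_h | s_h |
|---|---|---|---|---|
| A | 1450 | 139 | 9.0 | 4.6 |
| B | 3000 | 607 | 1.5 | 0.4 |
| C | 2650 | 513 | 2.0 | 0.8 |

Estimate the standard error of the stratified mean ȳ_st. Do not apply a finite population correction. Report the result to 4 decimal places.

SE(ȳ_st) ≈ 0.0811

V̂(ȳ_st) = Σ W_h² s_h²/n_h, with W_h = N_h/N and N = 7100:
  stratum A: (1450/7100)²·4.6²/139 = 0.00634922
  stratum B: (3000/7100)²·0.4²/607 = 4.70606e-05
  stratum C: (2650/7100)²·0.8²/513 = 0.000173795
V̂(ȳ_st) = 0.00657007
SE(ȳ_st) = √0.00657007 = 0.081056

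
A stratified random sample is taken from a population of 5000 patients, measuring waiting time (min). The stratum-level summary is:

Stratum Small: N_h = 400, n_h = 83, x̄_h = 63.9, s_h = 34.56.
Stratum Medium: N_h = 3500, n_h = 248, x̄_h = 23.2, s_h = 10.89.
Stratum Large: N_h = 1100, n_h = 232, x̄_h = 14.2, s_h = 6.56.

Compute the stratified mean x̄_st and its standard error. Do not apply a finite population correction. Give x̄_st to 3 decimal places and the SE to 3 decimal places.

x̄_st ≈ 24.476, SE ≈ 0.579

x̄_st = Σ W_h x̄_h = (400·63.9 + 3500·23.2 + 1100·14.2)/5000 = 24.47600
V̂(x̄_st) = Σ W_h² s_h²/n_h, with W_h = N_h/N and N = 5000:
  stratum Small: (400/5000)²·34.56²/83 = 0.0920978
  stratum Medium: (3500/5000)²·10.89²/248 = 0.234315
  stratum Large: (1100/5000)²·6.56²/232 = 0.0089777
V̂(x̄_st) = 0.335391
SE(x̄_st) = √0.335391 = 0.579129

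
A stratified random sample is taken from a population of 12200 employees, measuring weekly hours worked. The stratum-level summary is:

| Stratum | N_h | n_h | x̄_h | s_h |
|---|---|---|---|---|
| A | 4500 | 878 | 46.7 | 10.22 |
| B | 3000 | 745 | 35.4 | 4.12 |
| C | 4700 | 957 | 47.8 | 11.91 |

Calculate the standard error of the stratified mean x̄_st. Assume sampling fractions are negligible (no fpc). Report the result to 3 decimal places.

V̂(x̄_st) = Σ W_h² s_h²/n_h, with W_h = N_h/N and N = 12200:
  stratum A: (4500/12200)²·10.22²/878 = 0.016185
  stratum B: (3000/12200)²·4.12²/745 = 0.00137772
  stratum C: (4700/12200)²·11.91²/957 = 0.0219982
V̂(x̄_st) = 0.0395609
SE(x̄_st) = √0.0395609 = 0.198899

SE(x̄_st) ≈ 0.199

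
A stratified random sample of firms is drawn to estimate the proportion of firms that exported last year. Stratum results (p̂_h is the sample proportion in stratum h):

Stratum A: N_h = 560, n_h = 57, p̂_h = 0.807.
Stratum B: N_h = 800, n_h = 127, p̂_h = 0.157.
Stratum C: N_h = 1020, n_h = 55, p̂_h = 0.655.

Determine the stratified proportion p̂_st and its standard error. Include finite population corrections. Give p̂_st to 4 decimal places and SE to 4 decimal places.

p̂_st ≈ 0.5234, SE ≈ 0.0311

N = 2380; stratum weights W_h = N_h/N.
p̂_st = Σ W_h p̂_h = (560·0.807 + 800·0.157 + 1020·0.655)/2380 = 0.52337
V̂(p̂_st) = Σ W_h² (1 − n_h/N_h) p̂_h(1−p̂_h)/(n_h−1):
  stratum A: (560/2380)²·(1 − 57/560)·0.807·0.193/56 = 0.000138307
  stratum B: (800/2380)²·(1 − 127/800)·0.157·0.843/126 = 9.98407e-05
  stratum C: (1020/2380)²·(1 − 55/1020)·0.655·0.345/54 = 0.000727177
V̂(p̂_st) = 0.000965325; SE = √V̂ = 0.0310697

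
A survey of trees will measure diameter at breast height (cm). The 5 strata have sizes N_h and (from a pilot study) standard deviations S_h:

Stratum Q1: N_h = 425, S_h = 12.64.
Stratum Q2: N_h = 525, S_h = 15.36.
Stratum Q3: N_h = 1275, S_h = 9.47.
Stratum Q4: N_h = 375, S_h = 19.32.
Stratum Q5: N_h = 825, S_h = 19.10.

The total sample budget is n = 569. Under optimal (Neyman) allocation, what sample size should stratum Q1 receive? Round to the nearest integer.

63

Neyman allocation: n_h = n · N_h S_h / Σ N_i S_i, with n = 569.
  stratum Q1: N_h·S_h = 425·12.64 = 5372.00
  stratum Q2: N_h·S_h = 525·15.36 = 8064.00
  stratum Q3: N_h·S_h = 1275·9.47 = 12074.25
  stratum Q4: N_h·S_h = 375·19.32 = 7245.00
  stratum Q5: N_h·S_h = 825·19.10 = 15757.50
Σ N_h S_h = 48512.75
n for stratum Q1 = 569·5372.00/48512.75 = 63.008 → 63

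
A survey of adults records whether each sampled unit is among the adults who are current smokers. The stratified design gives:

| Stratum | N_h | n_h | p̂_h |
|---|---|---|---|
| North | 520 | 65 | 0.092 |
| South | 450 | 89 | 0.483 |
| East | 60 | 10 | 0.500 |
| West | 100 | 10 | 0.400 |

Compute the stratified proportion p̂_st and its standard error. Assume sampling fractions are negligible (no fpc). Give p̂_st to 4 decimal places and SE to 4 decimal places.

N = 1130; stratum weights W_h = N_h/N.
p̂_st = Σ W_h p̂_h = (520·0.092 + 450·0.483 + 60·0.500 + 100·0.400)/1130 = 0.29663
V̂(p̂_st) = Σ W_h² p̂_h(1−p̂_h)/(n_h−1):
  stratum North: (520/1130)²·0.092·0.908/64 = 0.000276403
  stratum South: (450/1130)²·0.483·0.517/88 = 0.000450011
  stratum East: (60/1130)²·0.500·0.500/9 = 7.83147e-05
  stratum West: (100/1130)²·0.400·0.600/9 = 0.000208839
V̂(p̂_st) = 0.00101357; SE = √V̂ = 0.0318366

p̂_st ≈ 0.2966, SE ≈ 0.0318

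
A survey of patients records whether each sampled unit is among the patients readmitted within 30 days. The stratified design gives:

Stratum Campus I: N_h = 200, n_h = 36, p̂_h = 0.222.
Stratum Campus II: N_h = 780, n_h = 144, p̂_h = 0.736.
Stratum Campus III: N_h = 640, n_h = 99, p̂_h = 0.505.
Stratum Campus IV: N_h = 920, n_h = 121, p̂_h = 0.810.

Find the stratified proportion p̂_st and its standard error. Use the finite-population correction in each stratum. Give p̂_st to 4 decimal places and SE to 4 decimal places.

p̂_st ≈ 0.6641, SE ≈ 0.0203

N = 2540; stratum weights W_h = N_h/N.
p̂_st = Σ W_h p̂_h = (200·0.222 + 780·0.736 + 640·0.505 + 920·0.810)/2540 = 0.66413
V̂(p̂_st) = Σ W_h² (1 − n_h/N_h) p̂_h(1−p̂_h)/(n_h−1):
  stratum Campus I: (200/2540)²·(1 − 36/200)·0.222·0.778/35 = 2.50883e-05
  stratum Campus II: (780/2540)²·(1 − 144/780)·0.736·0.264/143 = 0.000104479
  stratum Campus III: (640/2540)²·(1 − 99/640)·0.505·0.495/98 = 0.000136893
  stratum Campus IV: (920/2540)²·(1 − 121/920)·0.810·0.190/120 = 0.000146125
V̂(p̂_st) = 0.000412585; SE = √V̂ = 0.0203122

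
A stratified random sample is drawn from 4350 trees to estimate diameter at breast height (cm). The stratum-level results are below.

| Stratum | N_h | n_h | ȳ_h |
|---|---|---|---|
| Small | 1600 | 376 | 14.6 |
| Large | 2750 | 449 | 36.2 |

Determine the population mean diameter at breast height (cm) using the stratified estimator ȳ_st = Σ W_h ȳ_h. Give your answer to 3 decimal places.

N = Σ N_h = 4350. Stratum weights W_h = N_h/N.
ȳ_st = (1600·14.6 + 2750·36.2) / 4350 = 28.25517

ȳ_st ≈ 28.255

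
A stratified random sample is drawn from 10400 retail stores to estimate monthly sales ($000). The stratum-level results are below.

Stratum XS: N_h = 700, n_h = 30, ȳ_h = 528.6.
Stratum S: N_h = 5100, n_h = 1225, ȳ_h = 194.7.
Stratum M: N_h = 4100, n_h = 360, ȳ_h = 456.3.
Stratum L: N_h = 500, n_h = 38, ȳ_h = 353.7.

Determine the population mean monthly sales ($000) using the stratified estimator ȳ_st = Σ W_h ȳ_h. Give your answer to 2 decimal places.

ȳ_st ≈ 327.95

N = Σ N_h = 10400. Stratum weights W_h = N_h/N.
ȳ_st = (700·528.6 + 5100·194.7 + 4100·456.3 + 500·353.7) / 10400 = 327.9490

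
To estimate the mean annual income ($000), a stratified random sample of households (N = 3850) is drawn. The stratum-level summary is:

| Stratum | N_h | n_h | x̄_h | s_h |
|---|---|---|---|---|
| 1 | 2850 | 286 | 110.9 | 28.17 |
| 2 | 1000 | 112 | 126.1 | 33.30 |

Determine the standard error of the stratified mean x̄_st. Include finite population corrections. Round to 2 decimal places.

V̂(x̄_st) = Σ W_h² (1 − n_h/N_h) s_h²/n_h, with W_h = N_h/N and N = 3850:
  stratum 1: (2850/3850)²·(1 − 286/2850)·28.17²/286 = 1.36788
  stratum 2: (1000/3850)²·(1 − 112/1000)·33.30²/112 = 0.593146
V̂(x̄_st) = 1.96103
SE(x̄_st) = √1.96103 = 1.40037

SE(x̄_st) ≈ 1.40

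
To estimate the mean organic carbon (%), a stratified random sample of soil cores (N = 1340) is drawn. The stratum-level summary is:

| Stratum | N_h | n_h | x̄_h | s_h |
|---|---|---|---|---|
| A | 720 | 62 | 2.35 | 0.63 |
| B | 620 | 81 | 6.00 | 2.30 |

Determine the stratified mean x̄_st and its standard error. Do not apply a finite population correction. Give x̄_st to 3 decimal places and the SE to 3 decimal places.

x̄_st ≈ 4.039, SE ≈ 0.126

x̄_st = Σ W_h x̄_h = (720·2.35 + 620·6.00)/1340 = 4.03881
V̂(x̄_st) = Σ W_h² s_h²/n_h, with W_h = N_h/N and N = 1340:
  stratum A: (720/1340)²·0.63²/62 = 0.00184818
  stratum B: (620/1340)²·2.30²/81 = 0.0139812
V̂(x̄_st) = 0.0158294
SE(x̄_st) = √0.0158294 = 0.125815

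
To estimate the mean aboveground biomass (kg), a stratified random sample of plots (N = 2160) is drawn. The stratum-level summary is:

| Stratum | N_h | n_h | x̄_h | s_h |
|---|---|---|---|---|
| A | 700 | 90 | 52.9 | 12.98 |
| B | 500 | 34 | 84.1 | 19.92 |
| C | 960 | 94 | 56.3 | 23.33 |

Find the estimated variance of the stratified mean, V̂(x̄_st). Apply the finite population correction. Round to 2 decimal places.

V̂(x̄_st) ≈ 1.79

V̂(x̄_st) = Σ W_h² (1 − n_h/N_h) s_h²/n_h, with W_h = N_h/N and N = 2160:
  stratum A: (700/2160)²·(1 − 90/700)·12.98²/90 = 0.171328
  stratum B: (500/2160)²·(1 − 34/500)·19.92²/34 = 0.582838
  stratum C: (960/2160)²·(1 − 94/960)·23.33²/94 = 1.03177
V̂(x̄_st) = 1.78594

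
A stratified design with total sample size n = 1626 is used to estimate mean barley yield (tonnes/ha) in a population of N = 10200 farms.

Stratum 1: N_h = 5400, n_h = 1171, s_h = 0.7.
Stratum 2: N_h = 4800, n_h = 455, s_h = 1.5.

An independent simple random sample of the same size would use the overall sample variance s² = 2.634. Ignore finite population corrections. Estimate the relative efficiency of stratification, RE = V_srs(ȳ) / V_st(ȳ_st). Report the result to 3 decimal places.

RE ≈ 1.336

V̂(ȳ_st) = Σ W_h² s_h²/n_h, with W_h = N_h/N and N = 10200:
  stratum 1: (5400/10200)²·0.7²/1171 = 0.000117281
  stratum 2: (4800/10200)²·1.5²/455 = 0.0010951
V_st = 0.00121238
V_srs = s²/n = 2.634/1626 = 0.00161993
Relative efficiency = V_srs / V_st = 0.00161993/0.00121238 = 1.3362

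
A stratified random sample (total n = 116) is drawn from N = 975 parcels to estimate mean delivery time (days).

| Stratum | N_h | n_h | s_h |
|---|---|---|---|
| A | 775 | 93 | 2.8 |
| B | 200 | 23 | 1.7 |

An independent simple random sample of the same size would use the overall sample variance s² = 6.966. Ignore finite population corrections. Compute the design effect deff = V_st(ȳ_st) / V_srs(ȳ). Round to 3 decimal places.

V̂(ȳ_st) = Σ W_h² s_h²/n_h, with W_h = N_h/N and N = 975:
  stratum A: (775/975)²·2.8²/93 = 0.0532632
  stratum B: (200/975)²·1.7²/23 = 0.00528714
V_st = 0.0585503
V_srs = s²/n = 6.966/116 = 0.0600517
deff = V_st / V_srs = 0.0585503/0.0600517 = 0.9750

deff ≈ 0.975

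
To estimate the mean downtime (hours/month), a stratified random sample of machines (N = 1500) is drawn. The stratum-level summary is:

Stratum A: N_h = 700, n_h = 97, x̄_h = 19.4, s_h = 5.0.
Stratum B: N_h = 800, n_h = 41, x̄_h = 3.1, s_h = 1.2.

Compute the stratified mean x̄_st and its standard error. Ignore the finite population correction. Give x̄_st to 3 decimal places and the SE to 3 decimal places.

x̄_st ≈ 10.707, SE ≈ 0.257

x̄_st = Σ W_h x̄_h = (700·19.4 + 800·3.1)/1500 = 10.70667
V̂(x̄_st) = Σ W_h² s_h²/n_h, with W_h = N_h/N and N = 1500:
  stratum A: (700/1500)²·5.0²/97 = 0.0561283
  stratum B: (800/1500)²·1.2²/41 = 0.00999024
V̂(x̄_st) = 0.0661185
SE(x̄_st) = √0.0661185 = 0.257135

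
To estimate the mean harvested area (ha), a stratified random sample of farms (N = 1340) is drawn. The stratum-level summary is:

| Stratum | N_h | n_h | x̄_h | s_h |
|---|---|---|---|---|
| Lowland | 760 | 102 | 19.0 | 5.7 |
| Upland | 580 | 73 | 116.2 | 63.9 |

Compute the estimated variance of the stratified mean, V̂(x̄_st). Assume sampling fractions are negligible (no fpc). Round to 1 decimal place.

V̂(x̄_st) ≈ 10.6

V̂(x̄_st) = Σ W_h² s_h²/n_h, with W_h = N_h/N and N = 1340:
  stratum Lowland: (760/1340)²·5.7²/102 = 0.102463
  stratum Upland: (580/1340)²·63.9²/73 = 10.4791
V̂(x̄_st) = 10.5816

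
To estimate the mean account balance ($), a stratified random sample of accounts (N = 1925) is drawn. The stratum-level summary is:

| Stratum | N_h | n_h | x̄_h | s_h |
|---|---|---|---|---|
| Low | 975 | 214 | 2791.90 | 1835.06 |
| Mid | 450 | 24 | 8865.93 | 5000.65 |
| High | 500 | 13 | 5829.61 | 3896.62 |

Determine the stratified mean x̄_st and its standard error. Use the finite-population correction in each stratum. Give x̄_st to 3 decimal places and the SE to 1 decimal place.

x̄_st ≈ 5000.819, SE ≈ 365.8

x̄_st = Σ W_h x̄_h = (975·2791.90 + 450·8865.93 + 500·5829.61)/1925 = 5000.81870
V̂(x̄_st) = Σ W_h² (1 − n_h/N_h) s_h²/n_h, with W_h = N_h/N and N = 1925:
  stratum Low: (975/1925)²·(1 − 214/975)·1835.06²/214 = 3150.75
  stratum Mid: (450/1925)²·(1 − 24/450)·5000.65²/24 = 53901.7
  stratum High: (500/1925)²·(1 − 13/500)·3896.62²/13 = 76748.6
V̂(x̄_st) = 133801
SE(x̄_st) = √133801 = 365.788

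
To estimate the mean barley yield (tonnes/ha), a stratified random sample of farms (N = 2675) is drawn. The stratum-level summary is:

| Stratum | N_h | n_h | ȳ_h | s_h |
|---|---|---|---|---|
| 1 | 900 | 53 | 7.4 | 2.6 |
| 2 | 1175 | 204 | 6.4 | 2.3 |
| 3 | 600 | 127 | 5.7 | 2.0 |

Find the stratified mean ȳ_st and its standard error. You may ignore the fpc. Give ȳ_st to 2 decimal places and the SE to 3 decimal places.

ȳ_st ≈ 6.58, SE ≈ 0.145

ȳ_st = Σ W_h ȳ_h = (900·7.4 + 1175·6.4 + 600·5.7)/2675 = 6.57944
V̂(ȳ_st) = Σ W_h² s_h²/n_h, with W_h = N_h/N and N = 2675:
  stratum 1: (900/2675)²·2.6²/53 = 0.014438
  stratum 2: (1175/2675)²·2.3²/204 = 0.00500327
  stratum 3: (600/2675)²·2.0²/127 = 0.00158457
V̂(ȳ_st) = 0.0210259
SE(ȳ_st) = √0.0210259 = 0.145003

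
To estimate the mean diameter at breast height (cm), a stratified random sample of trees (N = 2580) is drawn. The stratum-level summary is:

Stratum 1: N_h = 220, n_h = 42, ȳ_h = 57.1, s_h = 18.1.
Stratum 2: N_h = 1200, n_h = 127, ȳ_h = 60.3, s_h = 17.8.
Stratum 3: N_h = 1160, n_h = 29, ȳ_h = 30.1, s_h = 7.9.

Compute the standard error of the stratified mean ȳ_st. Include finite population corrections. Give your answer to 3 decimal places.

V̂(ȳ_st) = Σ W_h² (1 − n_h/N_h) s_h²/n_h, with W_h = N_h/N and N = 2580:
  stratum 1: (220/2580)²·(1 − 42/220)·18.1²/42 = 0.0458893
  stratum 2: (1200/2580)²·(1 − 127/1200)·17.8²/127 = 0.482589
  stratum 3: (1160/2580)²·(1 − 29/1160)·7.9²/29 = 0.424167
V̂(ȳ_st) = 0.952646
SE(ȳ_st) = √0.952646 = 0.976036

SE(ȳ_st) ≈ 0.976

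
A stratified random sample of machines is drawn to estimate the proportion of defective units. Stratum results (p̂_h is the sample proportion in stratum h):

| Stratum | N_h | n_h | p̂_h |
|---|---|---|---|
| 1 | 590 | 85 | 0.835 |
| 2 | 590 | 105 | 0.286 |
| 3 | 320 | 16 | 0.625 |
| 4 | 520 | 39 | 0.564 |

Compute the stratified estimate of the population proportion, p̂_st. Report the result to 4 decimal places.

p̂_st ≈ 0.5716

N = 2020; stratum weights W_h = N_h/N.
p̂_st = Σ W_h p̂_h = (590·0.835 + 590·0.286 + 320·0.625 + 520·0.564)/2020 = 0.57162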